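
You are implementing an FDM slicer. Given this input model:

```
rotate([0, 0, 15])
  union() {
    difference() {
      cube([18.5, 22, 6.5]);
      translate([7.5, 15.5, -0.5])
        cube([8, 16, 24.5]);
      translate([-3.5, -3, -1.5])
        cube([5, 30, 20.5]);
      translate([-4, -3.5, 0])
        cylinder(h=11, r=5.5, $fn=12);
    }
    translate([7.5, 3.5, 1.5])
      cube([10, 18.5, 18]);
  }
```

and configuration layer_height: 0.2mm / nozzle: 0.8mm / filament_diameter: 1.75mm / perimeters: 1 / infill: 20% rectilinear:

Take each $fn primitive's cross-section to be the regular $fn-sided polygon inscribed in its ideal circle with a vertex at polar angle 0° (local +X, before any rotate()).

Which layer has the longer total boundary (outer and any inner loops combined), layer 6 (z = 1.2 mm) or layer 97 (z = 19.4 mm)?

layer 6 (z = 1.2 mm)

Layer 6 (z = 1.2): the 18.5×22 cube contributes its full rectangle (perimeter 81.00 mm); the 8×16 cube at (7.5, 15.5) contributes its full rectangle (perimeter 48.00 mm); the 5×30 cube at (-3.5, -3) contributes its full rectangle (perimeter 70.00 mm); the cylinder at (-4, -3.5): section is a regular 12-gon, circumradius r=5.5 (perimeter = 2·12·5.500·sin(180°/12) = 34.16 mm); After the difference (first − rest): starting from the 18.5×22 cube, the 8×16 cube at (7.5, 15.5) partially overlaps it — only the 52.00 mm² overlap (of its 128.00 mm²) is removed, clipping the outline; the 5×30 cube at (-3.5, -3) partially overlaps it — only the 33.00 mm² overlap (of its 150.00 mm²) is removed, clipping the outline; the r=5.5 cylinder at (-4, -3.5) misses the remaining region (no effect) — boundary = 91.00 mm; the cube at (7.5, 3.5) is not intersected at this z (z outside [1.5, 19.5]); Combining (union): only that combined region is present, so the union is just that shape — boundary = 91.00 mm; (whole slice rotated 15° about Z — lengths, areas and connectivity unchanged). So its perimeter = 91.00 mm. Layer 97 (z = 19.4): the cube is absent (z outside [0, 6.5]); the cube at (7.5, 15.5) (footprint 8×16) is included at this height (perimeter 48.00 mm); the cube at (-3.5, -3) is absent (z outside [-1.5, 19]); the cylinder at (-4, -3.5) is absent (z outside [0, 11]); Subtracting the remaining from the first: the first operand is absent here, so nothing remains; the 10×18.5 cube at (7.5, 3.5) contributes its full rectangle (perimeter 57.00 mm); Taking the union: only the 10×18.5 cube at (7.5, 3.5) is present, so the union is just that shape — boundary = 57.00 mm; (whole slice rotated 15° about Z — lengths, areas and connectivity unchanged). So its perimeter = 57.00 mm. Layer 6 is larger (91.00 vs 57.00 mm).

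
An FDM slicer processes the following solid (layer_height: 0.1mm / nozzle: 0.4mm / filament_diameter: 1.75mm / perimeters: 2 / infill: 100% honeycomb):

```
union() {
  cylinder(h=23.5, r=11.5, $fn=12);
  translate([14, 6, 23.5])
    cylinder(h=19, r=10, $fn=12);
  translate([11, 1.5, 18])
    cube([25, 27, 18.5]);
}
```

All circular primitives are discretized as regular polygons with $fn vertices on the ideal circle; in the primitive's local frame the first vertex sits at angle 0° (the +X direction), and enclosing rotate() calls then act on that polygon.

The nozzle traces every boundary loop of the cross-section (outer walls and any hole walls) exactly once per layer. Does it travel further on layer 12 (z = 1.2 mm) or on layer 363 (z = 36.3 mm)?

layer 363 (z = 36.3 mm)

Layer 12 (z = 1.2): the r=11.5 cylinder contributes a regular 12-gon of circumradius 11.5 (perimeter = 2·12·11.500·sin(180°/12) = 71.43 mm); the cylinder at (14, 6) does not reach this height (z outside [23.5, 42.5]); the cube at (11, 1.5) is not intersected at this z (z outside [18, 36.5]); Taking the union: only the r=11.5 cylinder is present, so the union is just that shape — boundary = 71.43 mm. So its perimeter = 71.43 mm. Layer 363 (z = 36.3): the cylinder is not intersected at this z (z outside [0, 23.5]); the cylinder at (14, 6): section is a regular 12-gon, circumradius r=10 (perimeter = 2·12·10.000·sin(180°/12) = 62.12 mm); the 25×27 cube at (11, 1.5) contributes its full rectangle (perimeter 104.00 mm); Taking the union: the regions partially overlap (shared area 159.58 mm²), so the edge portions inside another operand are dropped and the merged outline is re-measured after clipping — boundary = 117.33 mm. So its perimeter = 117.33 mm. Layer 363 is larger (117.33 vs 71.43 mm).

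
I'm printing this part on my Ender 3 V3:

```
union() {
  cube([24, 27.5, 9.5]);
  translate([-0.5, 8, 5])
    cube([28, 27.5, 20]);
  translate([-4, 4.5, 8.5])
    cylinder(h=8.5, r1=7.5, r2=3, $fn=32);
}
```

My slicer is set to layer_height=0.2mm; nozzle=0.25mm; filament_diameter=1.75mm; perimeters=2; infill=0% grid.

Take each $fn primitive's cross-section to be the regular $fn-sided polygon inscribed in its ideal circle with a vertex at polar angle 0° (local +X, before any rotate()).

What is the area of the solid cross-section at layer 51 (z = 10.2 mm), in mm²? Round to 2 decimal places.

At z = 10.2 mm: the cube is not intersected at this z (z outside [0, 9.5]); the cube at (-0.5, 8) is present — its section is the full 28×27.5 rectangle (area 770.00 mm²); the cone at (-4, 4.5) (r1=7.5→r2=3) has section circumradius 6.600 here — a regular 32-gon (area = (32/2)·6.600²·sin(360°/32) = 135.97 mm²); Merging all regions: the regions partially overlap — summed areas 905.97 mm² minus the doubly-counted overlap 2.47 mm² gives 903.50 mm² — area = 903.50 mm². Overall, the cross-section is a single solid region. Net area = 903.50 mm².

903.50 mm²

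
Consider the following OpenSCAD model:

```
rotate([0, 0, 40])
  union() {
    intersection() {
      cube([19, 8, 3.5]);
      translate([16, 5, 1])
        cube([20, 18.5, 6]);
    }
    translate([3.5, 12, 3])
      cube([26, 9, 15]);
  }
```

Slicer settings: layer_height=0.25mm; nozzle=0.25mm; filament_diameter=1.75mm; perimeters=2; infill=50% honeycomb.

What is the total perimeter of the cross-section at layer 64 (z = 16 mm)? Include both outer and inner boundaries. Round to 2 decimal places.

70.00 mm

At z = 16 mm: the cube is absent (z outside [0, 3.5]); the cube at (16, 5) does not reach this height (z outside [1, 7]); Keeping only the common overlap: at least one operand is absent at this height, so nothing remains; the 26×9 cube at (3.5, 12) contributes its full rectangle (perimeter 70.00 mm); Taking the union: only the 26×9 cube at (3.5, 12) is present, so the union is just that shape — boundary = 70.00 mm; (whole slice rotated 40° about Z — lengths, areas and connectivity unchanged). Overall, the cross-section is a single solid region. Total boundary length (outer) = 70.00 mm.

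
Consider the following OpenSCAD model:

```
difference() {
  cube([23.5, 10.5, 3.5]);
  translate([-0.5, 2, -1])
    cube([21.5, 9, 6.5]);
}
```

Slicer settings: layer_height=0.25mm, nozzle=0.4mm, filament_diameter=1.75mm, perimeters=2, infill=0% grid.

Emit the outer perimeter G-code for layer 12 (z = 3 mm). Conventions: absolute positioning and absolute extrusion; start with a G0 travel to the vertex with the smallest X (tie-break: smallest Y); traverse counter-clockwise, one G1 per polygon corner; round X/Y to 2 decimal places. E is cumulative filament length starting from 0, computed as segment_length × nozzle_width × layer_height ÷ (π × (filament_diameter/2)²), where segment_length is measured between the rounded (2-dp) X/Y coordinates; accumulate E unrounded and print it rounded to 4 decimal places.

At z = 3 mm: the 23.5×10.5 cube contributes its full rectangle; the 21.5×9 cube at (-0.5, 2) contributes its full rectangle; Subtracting the remaining from the first: starting from the 23.5×10.5 cube, the 21.5×9 cube at (-0.5, 2) partially overlaps it — only the 178.50 mm² overlap (of its 193.50 mm²) is removed, clipping the outline — 1 connected region. The outline is a single polygon with 6 vertices. Extrusion per mm of travel: 0.4 × 0.25 / (π × 0.875²) = 0.041575. Accumulating E over each segment gives final E = 2.8271.

G0 X0.00 Y0.00 Z3.00
G1 X23.50 Y0.00 E0.9770
G1 X23.50 Y10.50 E1.4136
G1 X21.00 Y10.50 E1.5175
G1 X21.00 Y2.00 E1.8709
G1 X0.00 Y2.00 E2.7440
G1 X0.00 Y0.00 E2.8271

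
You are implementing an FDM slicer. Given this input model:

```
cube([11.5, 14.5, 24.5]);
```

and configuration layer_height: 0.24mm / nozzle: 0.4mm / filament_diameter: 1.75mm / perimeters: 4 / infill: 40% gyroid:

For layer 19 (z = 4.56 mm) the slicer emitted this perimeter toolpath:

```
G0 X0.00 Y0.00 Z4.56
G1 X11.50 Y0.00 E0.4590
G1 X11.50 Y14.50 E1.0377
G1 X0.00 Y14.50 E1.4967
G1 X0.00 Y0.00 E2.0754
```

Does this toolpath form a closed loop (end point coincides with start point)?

yes

Start point (G0): (0.00, 0.00). End point (last G1): the path returns to the start — closed.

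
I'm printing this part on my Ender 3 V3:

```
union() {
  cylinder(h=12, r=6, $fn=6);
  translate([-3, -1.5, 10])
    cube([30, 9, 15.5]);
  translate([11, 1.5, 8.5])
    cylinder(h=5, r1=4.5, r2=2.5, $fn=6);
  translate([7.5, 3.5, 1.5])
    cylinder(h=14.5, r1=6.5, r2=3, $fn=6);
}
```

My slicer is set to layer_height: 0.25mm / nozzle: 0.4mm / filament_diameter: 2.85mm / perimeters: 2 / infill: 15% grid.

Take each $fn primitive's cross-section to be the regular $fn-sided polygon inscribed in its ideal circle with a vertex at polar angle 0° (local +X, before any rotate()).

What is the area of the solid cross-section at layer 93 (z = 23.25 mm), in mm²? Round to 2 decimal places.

270.00 mm²

At z = 23.25 mm: the cylinder does not reach this height (z outside [0, 12]); the cube at (-3, -1.5) is present — its section is the full 30×9 rectangle (area 270.00 mm²); the cone at (11, 1.5) does not reach this height (z outside [8.5, 13.5]); the cone at (7.5, 3.5) is not intersected at this z (z outside [1.5, 16]); Merging all regions: only the 30×9 cube at (-3, -1.5) is present, so the union is just that shape — area = 270.00 mm². Overall, the cross-section is a single solid region. Net area = 270.00 mm².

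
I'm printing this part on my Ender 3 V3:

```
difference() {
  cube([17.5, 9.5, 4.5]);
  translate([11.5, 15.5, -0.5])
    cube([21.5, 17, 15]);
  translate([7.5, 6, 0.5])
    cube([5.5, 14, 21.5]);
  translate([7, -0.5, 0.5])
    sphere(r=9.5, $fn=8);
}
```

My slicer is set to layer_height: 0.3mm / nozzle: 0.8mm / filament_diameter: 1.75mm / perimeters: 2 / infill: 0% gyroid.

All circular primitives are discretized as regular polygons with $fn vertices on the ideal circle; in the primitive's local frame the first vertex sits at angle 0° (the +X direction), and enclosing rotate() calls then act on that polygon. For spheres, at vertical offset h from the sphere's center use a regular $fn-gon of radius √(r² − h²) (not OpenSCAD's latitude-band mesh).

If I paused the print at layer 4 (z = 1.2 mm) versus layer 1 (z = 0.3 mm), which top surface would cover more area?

layer 1 (z = 0.3 mm)

Layer 4 (z = 1.2): the cube is present — its section is the full 17.5×9.5 rectangle (area 166.25 mm²); the cube at (11.5, 15.5) (footprint 21.5×17) is included at this height (area 365.50 mm²); the cube at (7.5, 6) is present — its section is the full 5.5×14 rectangle (area 77.00 mm²); the r=9.5 sphere at (7, -0.5) slices to a regular 8-gon of circumradius 9.474 (√(r²−h²) with h=0.7 from center) (area = (8/2)·9.474²·sin(360°/8) = 253.88 mm²); Subtracting the remaining from the first: starting from the 17.5×9.5 cube (166.25 mm²), the 21.5×17 cube at (11.5, 15.5) misses the remaining region (no effect); the 5.5×14 cube at (7.5, 6) partially overlaps it — only the 19.25 mm² overlap (of its 77.00 mm²) is removed, clipping the outline; the r=9.5 sphere at (7, -0.5) partially overlaps it — only the 102.41 mm² overlap (of its 253.88 mm²) is removed, clipping the outline — area = 44.59 mm². So its area = 44.59 mm². Layer 1 (z = 0.3): the 17.5×9.5 cube contributes its full rectangle (area 166.25 mm²); the cube at (11.5, 15.5) is present — its section is the full 21.5×17 rectangle (area 365.50 mm²); the cube at (7.5, 6) does not reach this height (z outside [0.5, 22]); the r=9.5 sphere at (7, -0.5) slices to a regular 8-gon of circumradius 9.498 (√(r²−h²) with h=0.2 from center) (area = (8/2)·9.498²·sin(360°/8) = 255.15 mm²); Subtracting the remaining from the first: starting from the 17.5×9.5 cube (166.25 mm²), the 21.5×17 cube at (11.5, 15.5) misses the remaining region (no effect); the r=9.5 sphere at (7, -0.5) partially overlaps it — only the 111.85 mm² overlap (of its 255.15 mm²) is removed, clipping the outline — area = 54.40 mm². So its area = 54.40 mm². Layer 1 is larger (54.40 vs 44.59 mm²).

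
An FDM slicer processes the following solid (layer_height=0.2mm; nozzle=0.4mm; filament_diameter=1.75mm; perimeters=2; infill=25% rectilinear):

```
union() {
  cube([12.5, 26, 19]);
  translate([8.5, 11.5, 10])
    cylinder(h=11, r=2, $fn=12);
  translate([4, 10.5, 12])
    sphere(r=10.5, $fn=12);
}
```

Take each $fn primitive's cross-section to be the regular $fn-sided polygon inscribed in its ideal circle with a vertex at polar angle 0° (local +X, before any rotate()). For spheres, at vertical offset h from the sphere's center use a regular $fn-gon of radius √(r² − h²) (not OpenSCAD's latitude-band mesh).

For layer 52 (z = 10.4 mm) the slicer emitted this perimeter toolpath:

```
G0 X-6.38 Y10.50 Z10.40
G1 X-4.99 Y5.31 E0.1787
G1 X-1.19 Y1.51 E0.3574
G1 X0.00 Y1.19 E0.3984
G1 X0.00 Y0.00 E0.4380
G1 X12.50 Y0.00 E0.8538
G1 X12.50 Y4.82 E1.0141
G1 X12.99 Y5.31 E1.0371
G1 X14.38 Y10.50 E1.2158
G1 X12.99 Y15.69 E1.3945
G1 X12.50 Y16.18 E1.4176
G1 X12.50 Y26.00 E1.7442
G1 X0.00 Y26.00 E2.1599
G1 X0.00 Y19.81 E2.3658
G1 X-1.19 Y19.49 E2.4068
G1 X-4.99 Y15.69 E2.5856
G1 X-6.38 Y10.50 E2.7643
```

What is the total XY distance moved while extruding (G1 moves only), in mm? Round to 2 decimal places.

Sum the Euclidean lengths of each G1 segment: total = 83.11 mm.

83.11 mm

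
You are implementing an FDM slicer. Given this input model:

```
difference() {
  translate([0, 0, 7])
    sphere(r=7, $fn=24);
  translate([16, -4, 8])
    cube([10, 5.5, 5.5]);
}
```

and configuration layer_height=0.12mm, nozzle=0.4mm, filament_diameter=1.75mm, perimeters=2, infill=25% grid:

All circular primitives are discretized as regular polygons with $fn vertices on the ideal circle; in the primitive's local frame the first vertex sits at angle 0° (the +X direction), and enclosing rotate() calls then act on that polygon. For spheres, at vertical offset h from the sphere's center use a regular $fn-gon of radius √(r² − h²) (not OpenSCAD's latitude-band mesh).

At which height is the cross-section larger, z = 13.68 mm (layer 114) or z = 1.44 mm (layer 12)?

layer 12 (z = 1.44 mm)

Layer 114 (z = 13.68): the r=7 sphere slices to a regular 24-gon of circumradius 2.092 (√(r²−h²) with h=6.68 from center) (area = (24/2)·2.092²·sin(360°/24) = 13.60 mm²); the cube at (16, -4) is absent (z outside [8, 13.5]); Subtracting the remaining from the first: none of the subtracted shapes is present at this height, so the r=7 sphere is unchanged — area = 13.60 mm². So its area = 13.60 mm². Layer 12 (z = 1.44): the r=7 sphere contributes a regular 24-gon of circumradius √(7²−5.56²) = 4.253 (area = (24/2)·4.253²·sin(360°/24) = 56.17 mm²); the cube at (16, -4) is not intersected at this z (z outside [8, 13.5]); Subtracting the remaining from the first: none of the subtracted shapes is present at this height, so the r=7 sphere is unchanged — area = 56.17 mm². So its area = 56.17 mm². Layer 12 is larger (56.17 vs 13.60 mm²).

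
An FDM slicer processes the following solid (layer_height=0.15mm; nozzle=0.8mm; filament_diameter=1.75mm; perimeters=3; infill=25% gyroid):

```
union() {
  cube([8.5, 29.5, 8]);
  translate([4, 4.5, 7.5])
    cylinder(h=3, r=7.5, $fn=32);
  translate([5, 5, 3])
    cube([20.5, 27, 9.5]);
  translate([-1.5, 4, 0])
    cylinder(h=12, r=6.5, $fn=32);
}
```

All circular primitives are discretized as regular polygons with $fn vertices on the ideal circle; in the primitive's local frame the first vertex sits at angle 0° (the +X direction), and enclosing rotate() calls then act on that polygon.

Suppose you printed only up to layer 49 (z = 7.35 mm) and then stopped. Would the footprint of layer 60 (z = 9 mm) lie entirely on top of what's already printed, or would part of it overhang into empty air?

Compare the two slices. At z = 7.35: the 8.5×29.5 cube contributes its full rectangle (area 250.75 mm²); the cylinder at (4, 4.5) does not reach this height (z outside [7.5, 10.5]); the 20.5×27 cube at (5, 5) contributes its full rectangle (area 553.50 mm²); the cylinder at (-1.5, 4): section is a regular 32-gon, circumradius r=6.5 (area = (32/2)·6.500²·sin(360°/32) = 131.88 mm²); Merging all regions: the regions partially overlap — summed areas 936.13 mm² minus the doubly-counted overlap 127.25 mm² gives 808.88 mm² — area = 808.88 mm². At z = 9: the cube is absent (z outside [0, 8]); the r=7.5 cylinder at (4, 4.5) gives a regular 32-gon of circumradius 7.5 (constant along its height) (area = (32/2)·7.500²·sin(360°/32) = 175.58 mm²); the cube at (5, 5) is present — its section is the full 20.5×27 rectangle (area 553.50 mm²); the r=6.5 cylinder at (-1.5, 4) contributes a regular 32-gon of circumradius 6.5 (area = (32/2)·6.500²·sin(360°/32) = 131.88 mm²); Combining (union): the regions partially overlap — summed areas 860.96 mm² minus the doubly-counted overlap 110.57 mm² gives 750.39 mm² — area = 750.39 mm². Checking containment: at z = 9 the cross-section extends beyond the z = 7.35 cross-section by about 30.65 mm².

part overhangs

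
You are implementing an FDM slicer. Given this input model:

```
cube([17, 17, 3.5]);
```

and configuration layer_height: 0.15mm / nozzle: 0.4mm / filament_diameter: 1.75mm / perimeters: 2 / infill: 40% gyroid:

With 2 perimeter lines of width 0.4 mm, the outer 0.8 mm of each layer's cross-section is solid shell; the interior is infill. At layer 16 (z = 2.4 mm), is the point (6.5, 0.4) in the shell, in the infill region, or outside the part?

At z = 2.4 mm: the cube is present — its section is the full 17×17 rectangle. Overall, the cross-section is a single solid region. The nearest boundary edge runs (0.00, 0.00)→(17.00, 0.00); distance from the point to it = 0.40 mm. The point is inside the cross-section, 0.40 mm from the nearest boundary — within the 0.8 mm shell band (2 × 0.4).

shell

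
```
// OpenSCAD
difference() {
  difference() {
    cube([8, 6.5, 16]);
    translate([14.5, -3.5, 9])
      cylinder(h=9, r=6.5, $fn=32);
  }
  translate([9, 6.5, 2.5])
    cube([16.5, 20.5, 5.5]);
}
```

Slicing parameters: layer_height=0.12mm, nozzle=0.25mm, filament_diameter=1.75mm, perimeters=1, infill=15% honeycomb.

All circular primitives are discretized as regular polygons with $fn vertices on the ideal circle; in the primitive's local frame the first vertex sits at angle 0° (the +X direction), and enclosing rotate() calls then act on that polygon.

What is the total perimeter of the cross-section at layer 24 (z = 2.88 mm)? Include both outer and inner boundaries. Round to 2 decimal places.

29.00 mm

At z = 2.88 mm: the cube (footprint 8×6.5) is included at this height (perimeter 29.00 mm); the cylinder at (14.5, -3.5) is not intersected at this z (z outside [9, 18]); After the difference (first − rest): none of the subtracted shapes is present at this height, so the 8×6.5 cube is unchanged — boundary = 29.00 mm; the cube at (9, 6.5) (footprint 16.5×20.5) is included at this height (perimeter 74.00 mm); Taking the first minus the rest: starting from the result so far, the 16.5×20.5 cube at (9, 6.5) misses the remaining region (no effect) — boundary = 29.00 mm. Overall, the cross-section is a single solid region. Total boundary length (outer) = 29.00 mm.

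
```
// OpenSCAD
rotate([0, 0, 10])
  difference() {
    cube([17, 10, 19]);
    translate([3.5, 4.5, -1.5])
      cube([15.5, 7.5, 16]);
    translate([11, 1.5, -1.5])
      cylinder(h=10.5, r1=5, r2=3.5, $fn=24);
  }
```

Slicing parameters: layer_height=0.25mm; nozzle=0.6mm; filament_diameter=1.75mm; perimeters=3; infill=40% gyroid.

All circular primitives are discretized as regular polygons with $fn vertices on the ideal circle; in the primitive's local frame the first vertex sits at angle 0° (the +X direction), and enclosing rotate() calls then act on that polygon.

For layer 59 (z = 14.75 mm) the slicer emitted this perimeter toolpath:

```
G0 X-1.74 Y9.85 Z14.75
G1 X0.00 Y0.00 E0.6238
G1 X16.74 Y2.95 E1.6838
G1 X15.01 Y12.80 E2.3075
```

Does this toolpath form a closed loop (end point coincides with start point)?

no

Start point (G0): (-1.74, 9.85). End point (last G1): the path does not return to the start — open.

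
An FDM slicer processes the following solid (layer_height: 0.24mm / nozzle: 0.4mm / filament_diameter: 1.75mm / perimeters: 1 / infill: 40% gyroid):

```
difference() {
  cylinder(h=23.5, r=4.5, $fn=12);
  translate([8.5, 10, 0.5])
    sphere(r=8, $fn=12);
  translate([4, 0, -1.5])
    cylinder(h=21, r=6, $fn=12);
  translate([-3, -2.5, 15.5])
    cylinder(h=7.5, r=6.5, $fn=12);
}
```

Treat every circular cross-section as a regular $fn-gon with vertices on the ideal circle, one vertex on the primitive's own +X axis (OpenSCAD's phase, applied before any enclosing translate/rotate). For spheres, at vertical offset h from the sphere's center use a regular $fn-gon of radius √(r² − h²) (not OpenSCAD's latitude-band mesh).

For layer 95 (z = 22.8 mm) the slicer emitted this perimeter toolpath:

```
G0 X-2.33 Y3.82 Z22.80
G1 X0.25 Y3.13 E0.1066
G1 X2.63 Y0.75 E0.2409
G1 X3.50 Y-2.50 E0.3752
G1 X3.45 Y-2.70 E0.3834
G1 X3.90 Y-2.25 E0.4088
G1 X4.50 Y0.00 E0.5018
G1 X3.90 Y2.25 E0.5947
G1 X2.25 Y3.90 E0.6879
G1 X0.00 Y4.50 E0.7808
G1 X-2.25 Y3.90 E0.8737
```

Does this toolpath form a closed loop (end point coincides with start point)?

no

Start point (G0): (-2.33, 3.82). End point (last G1): the path does not return to the start — open.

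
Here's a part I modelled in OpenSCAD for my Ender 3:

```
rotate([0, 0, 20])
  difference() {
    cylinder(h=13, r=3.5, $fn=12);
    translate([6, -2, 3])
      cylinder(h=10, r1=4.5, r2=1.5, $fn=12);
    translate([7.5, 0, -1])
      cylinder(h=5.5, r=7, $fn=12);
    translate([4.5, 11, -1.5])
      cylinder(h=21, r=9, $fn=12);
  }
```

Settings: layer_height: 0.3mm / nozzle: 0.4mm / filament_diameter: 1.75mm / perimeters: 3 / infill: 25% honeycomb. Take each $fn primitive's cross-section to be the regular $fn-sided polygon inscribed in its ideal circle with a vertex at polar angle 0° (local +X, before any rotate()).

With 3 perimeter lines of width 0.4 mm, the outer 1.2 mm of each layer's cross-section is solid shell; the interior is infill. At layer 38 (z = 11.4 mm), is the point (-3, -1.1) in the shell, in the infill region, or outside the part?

At z = 11.4 mm: the r=3.5 cylinder contributes a regular 12-gon of circumradius 3.5; the cone at (6, -2) (r1=4.5→r2=1.5) has section circumradius 1.980 here — a regular 12-gon; the cylinder at (7.5, 0) does not reach this height (z outside [-1, 4.5]); the r=9 cylinder at (4.5, 11) contributes a regular 12-gon of circumradius 9; After the difference (first − rest): starting from the r=3.5 cylinder, the cone at (6, -2) misses the remaining region (no effect); the r=9 cylinder at (4.5, 11) partially overlaps it — only the 0.61 mm² overlap (of its 243.00 mm²) is removed, clipping the outline — 1 connected region; (whole slice rotated 20° about Z — lengths, areas and connectivity unchanged). Overall, the cross-section is a single solid region. Undo the 20° rotation: the query point maps to (-3.195, -0.008) in the un-rotated model frame. The nearest boundary edge runs (-3.03, -1.75)→(-3.50, 0.00); distance from the point to it = 0.29 mm. The point is inside the cross-section, 0.29 mm from the nearest boundary — within the 1.2 mm shell band (3 × 0.4).

shell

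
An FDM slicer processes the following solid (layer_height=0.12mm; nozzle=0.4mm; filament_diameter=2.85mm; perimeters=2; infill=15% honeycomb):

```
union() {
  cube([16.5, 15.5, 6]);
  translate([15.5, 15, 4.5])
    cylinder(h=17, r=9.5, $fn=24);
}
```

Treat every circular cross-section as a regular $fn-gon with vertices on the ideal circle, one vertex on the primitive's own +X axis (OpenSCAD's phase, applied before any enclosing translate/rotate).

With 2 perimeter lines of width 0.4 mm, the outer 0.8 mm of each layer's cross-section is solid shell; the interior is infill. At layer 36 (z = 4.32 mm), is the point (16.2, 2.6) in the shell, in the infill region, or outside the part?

At z = 4.32 mm: the cube is present — its section is the full 16.5×15.5 rectangle; the cylinder at (15.5, 15) does not reach this height (z outside [4.5, 21.5]); Taking the union: only the 16.5×15.5 cube is present, so the union is just that shape — 1 connected region. Overall, the cross-section is a single solid region. The nearest boundary edge runs (16.50, 0.00)→(16.50, 15.50); distance from the point to it = 0.30 mm. The point is inside the cross-section, 0.30 mm from the nearest boundary — within the 0.8 mm shell band (2 × 0.4).

shell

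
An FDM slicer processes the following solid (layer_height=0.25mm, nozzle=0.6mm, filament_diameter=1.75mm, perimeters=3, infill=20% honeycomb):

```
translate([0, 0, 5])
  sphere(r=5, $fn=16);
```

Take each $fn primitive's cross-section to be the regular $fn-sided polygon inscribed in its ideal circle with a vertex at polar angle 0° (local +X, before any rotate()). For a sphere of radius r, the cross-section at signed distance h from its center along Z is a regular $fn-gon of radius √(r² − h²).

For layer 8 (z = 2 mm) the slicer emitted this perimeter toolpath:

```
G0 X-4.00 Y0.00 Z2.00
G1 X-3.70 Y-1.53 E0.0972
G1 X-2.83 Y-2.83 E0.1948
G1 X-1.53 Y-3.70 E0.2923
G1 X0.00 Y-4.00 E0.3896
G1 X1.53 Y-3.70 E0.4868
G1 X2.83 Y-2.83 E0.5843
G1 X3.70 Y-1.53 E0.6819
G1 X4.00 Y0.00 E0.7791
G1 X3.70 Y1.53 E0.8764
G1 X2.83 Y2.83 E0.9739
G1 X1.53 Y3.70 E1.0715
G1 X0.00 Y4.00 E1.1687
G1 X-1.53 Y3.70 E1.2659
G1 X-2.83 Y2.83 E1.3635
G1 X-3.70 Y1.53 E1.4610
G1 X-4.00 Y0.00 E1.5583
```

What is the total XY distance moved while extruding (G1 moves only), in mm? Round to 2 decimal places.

24.99 mm

Sum the Euclidean lengths of each G1 segment: total = 24.99 mm.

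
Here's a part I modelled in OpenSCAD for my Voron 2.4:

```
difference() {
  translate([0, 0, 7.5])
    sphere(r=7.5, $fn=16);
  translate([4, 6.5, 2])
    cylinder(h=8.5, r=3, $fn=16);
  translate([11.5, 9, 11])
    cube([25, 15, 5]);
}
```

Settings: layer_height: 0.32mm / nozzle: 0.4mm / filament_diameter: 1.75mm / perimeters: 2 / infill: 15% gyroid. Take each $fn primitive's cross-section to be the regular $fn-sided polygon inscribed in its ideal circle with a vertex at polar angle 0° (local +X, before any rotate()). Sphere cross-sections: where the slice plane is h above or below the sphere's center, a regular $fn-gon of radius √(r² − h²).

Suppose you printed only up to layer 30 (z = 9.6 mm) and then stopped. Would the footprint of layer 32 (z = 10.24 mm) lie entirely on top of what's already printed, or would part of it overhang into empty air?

Compare the two slices. At z = 9.6: the r=7.5 sphere slices to a regular 16-gon of circumradius 7.200 (√(r²−h²) with h=2.1 from center) (area = (16/2)·7.200²·sin(360°/16) = 158.71 mm²); the r=3 cylinder at (4, 6.5) gives a regular 16-gon of circumradius 3 (constant along its height) (area = (16/2)·3.000²·sin(360°/16) = 27.55 mm²); the cube at (11.5, 9) does not reach this height (z outside [11, 16]); After the difference (first − rest): starting from the r=7.5 sphere (158.71 mm²), the r=3 cylinder at (4, 6.5) partially overlaps it — only the 9.58 mm² overlap (of its 27.55 mm²) is removed, clipping the outline — area = 149.13 mm². At z = 10.24: the sphere: section is a regular 16-gon, circumradius = √(r²−h²) = √(7.5²−2.74²) = 6.982 (area = (16/2)·6.982²·sin(360°/16) = 149.22 mm²); the cylinder at (4, 6.5): section is a regular 16-gon, circumradius r=3 (area = (16/2)·3.000²·sin(360°/16) = 27.55 mm²); the cube at (11.5, 9) does not reach this height (z outside [11, 16]); Subtracting the remaining from the first: starting from the r=7.5 sphere (149.22 mm²), the r=3 cylinder at (4, 6.5) partially overlaps it — only the 8.38 mm² overlap (of its 27.55 mm²) is removed, clipping the outline — area = 140.84 mm². Checking containment: the cross-section at z = 10.24 is a subset of the cross-section at z = 9.6.

entirely on top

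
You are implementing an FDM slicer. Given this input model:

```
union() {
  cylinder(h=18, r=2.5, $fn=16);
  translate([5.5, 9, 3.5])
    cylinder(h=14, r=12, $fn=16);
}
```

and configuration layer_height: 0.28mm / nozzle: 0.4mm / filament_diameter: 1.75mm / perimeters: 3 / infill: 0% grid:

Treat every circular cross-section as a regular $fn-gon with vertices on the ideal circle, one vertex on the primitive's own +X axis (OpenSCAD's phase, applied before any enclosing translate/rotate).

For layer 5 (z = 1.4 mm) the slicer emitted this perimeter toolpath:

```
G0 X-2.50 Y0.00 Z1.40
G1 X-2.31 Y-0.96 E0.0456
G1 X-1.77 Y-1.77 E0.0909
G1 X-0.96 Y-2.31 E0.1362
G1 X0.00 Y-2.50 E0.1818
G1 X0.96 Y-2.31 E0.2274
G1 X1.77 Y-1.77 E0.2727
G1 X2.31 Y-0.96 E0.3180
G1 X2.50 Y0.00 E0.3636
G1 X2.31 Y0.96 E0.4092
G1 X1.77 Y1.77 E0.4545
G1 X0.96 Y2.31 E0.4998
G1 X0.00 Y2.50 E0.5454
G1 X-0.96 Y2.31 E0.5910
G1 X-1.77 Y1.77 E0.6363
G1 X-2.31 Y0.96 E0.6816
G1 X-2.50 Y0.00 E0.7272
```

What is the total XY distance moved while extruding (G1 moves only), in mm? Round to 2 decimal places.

15.62 mm

Sum the Euclidean lengths of each G1 segment: total = 15.62 mm.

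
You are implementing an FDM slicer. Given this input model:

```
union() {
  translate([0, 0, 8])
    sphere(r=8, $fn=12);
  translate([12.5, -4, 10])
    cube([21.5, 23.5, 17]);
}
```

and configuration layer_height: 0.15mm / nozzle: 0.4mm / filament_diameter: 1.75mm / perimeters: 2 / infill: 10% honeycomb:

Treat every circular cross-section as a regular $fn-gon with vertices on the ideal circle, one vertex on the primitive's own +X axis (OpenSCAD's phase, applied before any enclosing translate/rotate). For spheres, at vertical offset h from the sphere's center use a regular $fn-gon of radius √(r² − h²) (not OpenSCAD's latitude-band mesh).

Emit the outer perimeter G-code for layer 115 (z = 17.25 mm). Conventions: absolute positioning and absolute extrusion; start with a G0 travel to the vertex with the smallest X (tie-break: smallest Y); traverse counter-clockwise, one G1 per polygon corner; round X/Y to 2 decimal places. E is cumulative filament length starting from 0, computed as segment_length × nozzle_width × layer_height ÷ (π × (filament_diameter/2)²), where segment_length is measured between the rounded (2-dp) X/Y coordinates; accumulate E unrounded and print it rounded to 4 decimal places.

G0 X12.50 Y-4.00 Z17.25
G1 X34.00 Y-4.00 E0.5363
G1 X34.00 Y19.50 E1.1225
G1 X12.50 Y19.50 E1.6588
G1 X12.50 Y-4.00 E2.2451

At z = 17.25 mm: the sphere is absent (|z−center|=9.250 > r=8); the cube at (12.5, -4) (footprint 21.5×23.5) is included at this height; Merging all regions: only the 21.5×23.5 cube at (12.5, -4) is present, so the union is just that shape — 1 connected region. The outline is a single polygon with 4 vertices. Extrusion per mm of travel: 0.4 × 0.15 / (π × 0.875²) = 0.024945. Accumulating E over each segment gives final E = 2.2451.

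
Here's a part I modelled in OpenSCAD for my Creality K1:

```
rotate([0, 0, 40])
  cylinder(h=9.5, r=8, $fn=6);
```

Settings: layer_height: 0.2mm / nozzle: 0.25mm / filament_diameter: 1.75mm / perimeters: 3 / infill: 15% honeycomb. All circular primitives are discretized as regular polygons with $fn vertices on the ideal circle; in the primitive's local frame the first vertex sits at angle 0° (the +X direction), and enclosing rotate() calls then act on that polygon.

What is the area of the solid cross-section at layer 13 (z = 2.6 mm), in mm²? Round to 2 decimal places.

166.28 mm²

At z = 2.6 mm: the cylinder: section is a regular 6-gon, circumradius r=8 (area = (6/2)·8.000²·sin(360°/6) = 166.28 mm²); (whole slice rotated 40° about Z — lengths, areas and connectivity unchanged). Overall, the cross-section is a single solid region. Net area = 166.28 mm².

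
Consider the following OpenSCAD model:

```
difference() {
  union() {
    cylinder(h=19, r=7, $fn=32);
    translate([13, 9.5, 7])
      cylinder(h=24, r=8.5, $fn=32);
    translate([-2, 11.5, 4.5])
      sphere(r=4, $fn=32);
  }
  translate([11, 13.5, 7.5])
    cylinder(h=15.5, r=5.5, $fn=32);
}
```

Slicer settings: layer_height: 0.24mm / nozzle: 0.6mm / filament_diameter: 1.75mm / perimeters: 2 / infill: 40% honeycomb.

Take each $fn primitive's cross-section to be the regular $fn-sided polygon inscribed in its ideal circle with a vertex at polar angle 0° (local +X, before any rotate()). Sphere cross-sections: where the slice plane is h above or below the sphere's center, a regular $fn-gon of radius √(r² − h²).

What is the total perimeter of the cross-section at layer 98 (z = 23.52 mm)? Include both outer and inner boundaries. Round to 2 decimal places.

At z = 23.52 mm: the cylinder does not reach this height (z outside [0, 19]); the r=8.5 cylinder at (13, 9.5) contributes a regular 32-gon of circumradius 8.5 (perimeter = 2·32·8.500·sin(180°/32) = 53.32 mm); the sphere at (-2, 11.5) does not reach this height (|z−center|=19.020 > r=4); Merging all regions: only the r=8.5 cylinder at (13, 9.5) is present, so the union is just that shape — boundary = 53.32 mm; the cylinder at (11, 13.5) is absent (z outside [7.5, 23]); After the difference (first − rest): none of the subtracted shapes is present at this height, so the result so far is unchanged — boundary = 53.32 mm. Overall, the cross-section is a single solid region. Total boundary length (outer) = 53.32 mm.

53.32 mm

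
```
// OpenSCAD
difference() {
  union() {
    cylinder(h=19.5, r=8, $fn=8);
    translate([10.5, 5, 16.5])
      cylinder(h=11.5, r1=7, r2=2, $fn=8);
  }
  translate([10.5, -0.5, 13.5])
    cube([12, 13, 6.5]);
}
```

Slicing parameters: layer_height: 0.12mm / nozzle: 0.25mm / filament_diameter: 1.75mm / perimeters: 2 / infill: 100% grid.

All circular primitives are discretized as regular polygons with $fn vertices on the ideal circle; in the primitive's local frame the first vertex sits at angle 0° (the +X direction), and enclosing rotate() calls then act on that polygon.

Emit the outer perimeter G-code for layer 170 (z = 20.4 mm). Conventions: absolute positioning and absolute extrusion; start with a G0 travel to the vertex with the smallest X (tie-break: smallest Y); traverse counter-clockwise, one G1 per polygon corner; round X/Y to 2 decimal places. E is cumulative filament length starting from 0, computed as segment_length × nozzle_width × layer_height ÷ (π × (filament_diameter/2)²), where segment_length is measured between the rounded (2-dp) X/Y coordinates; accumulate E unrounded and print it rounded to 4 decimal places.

At z = 20.4 mm: the cylinder is absent (z outside [0, 19.5]); the cone at (10.5, 5) contributes a regular 8-gon of circumradius 5.304 (interpolated between r1=7 and r2=2 at t=0.339); Merging all regions: only the cone at (10.5, 5) is present, so the union is just that shape — 1 connected region; the cube at (10.5, -0.5) is absent (z outside [13.5, 20]); Taking the first minus the rest: none of the subtracted shapes is present at this height, so the result so far is unchanged — 1 connected region. The outline is a single polygon with 8 vertices. Extrusion per mm of travel: 0.25 × 0.12 / (π × 0.875²) = 0.012473. Accumulating E over each segment gives final E = 0.4049.

G0 X5.20 Y5.00 Z20.40
G1 X6.75 Y1.25 E0.0506
G1 X10.50 Y-0.30 E0.1012
G1 X14.25 Y1.25 E0.1518
G1 X15.80 Y5.00 E0.2024
G1 X14.25 Y8.75 E0.2530
G1 X10.50 Y10.30 E0.3037
G1 X6.75 Y8.75 E0.3543
G1 X5.20 Y5.00 E0.4049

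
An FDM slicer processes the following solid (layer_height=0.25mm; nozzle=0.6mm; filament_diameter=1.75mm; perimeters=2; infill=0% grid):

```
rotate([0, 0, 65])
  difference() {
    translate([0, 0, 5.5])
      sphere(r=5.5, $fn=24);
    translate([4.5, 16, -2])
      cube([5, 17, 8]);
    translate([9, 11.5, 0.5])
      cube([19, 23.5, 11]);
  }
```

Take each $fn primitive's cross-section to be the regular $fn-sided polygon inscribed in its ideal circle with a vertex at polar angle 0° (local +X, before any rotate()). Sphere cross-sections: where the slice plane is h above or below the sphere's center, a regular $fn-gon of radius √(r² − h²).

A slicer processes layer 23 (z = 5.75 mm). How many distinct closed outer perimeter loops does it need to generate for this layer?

At z = 5.75 mm: the r=5.5 sphere contributes a regular 24-gon of circumradius √(5.5²−0.25²) = 5.494; the 5×17 cube at (4.5, 16) contributes its full rectangle; the 19×23.5 cube at (9, 11.5) contributes its full rectangle; Taking the first minus the rest: starting from the r=5.5 sphere, the 5×17 cube at (4.5, 16) misses the remaining region (no effect); the 19×23.5 cube at (9, 11.5) misses the remaining region (no effect) — 1 connected region; (whole slice rotated 65° about Z — lengths, areas and connectivity unchanged). The result has 1 disconnected region.

1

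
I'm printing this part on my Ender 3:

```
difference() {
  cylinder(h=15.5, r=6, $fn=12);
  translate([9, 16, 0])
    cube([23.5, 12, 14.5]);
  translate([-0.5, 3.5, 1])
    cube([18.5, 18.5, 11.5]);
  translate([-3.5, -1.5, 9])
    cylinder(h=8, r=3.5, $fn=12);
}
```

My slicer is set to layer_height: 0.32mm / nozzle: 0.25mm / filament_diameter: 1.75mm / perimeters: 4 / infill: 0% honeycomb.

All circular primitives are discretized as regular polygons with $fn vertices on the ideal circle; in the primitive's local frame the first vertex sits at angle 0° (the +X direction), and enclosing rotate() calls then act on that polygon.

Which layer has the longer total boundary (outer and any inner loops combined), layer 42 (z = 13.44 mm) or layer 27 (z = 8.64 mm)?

layer 42 (z = 13.44 mm)

Layer 42 (z = 13.44): the r=6 cylinder gives a regular 12-gon of circumradius 6 (constant along its height) (perimeter = 2·12·6.000·sin(180°/12) = 37.27 mm); the 23.5×12 cube at (9, 16) contributes its full rectangle (perimeter 71.00 mm); the cube at (-0.5, 3.5) does not reach this height (z outside [1, 12.5]); the cylinder at (-3.5, -1.5): section is a regular 12-gon, circumradius r=3.5 (perimeter = 2·12·3.500·sin(180°/12) = 21.74 mm); Taking the first minus the rest: starting from the r=6 cylinder, the 23.5×12 cube at (9, 16) misses the remaining region (no effect); the r=3.5 cylinder at (-3.5, -1.5) partially overlaps it — only the 29.92 mm² overlap (of its 36.75 mm²) is removed, clipping the outline — boundary = 43.41 mm. So its perimeter = 43.41 mm. Layer 27 (z = 8.64): the cylinder: section is a regular 12-gon, circumradius r=6 (perimeter = 2·12·6.000·sin(180°/12) = 37.27 mm); the cube at (9, 16) is present — its section is the full 23.5×12 rectangle (perimeter 71.00 mm); the 18.5×18.5 cube at (-0.5, 3.5) contributes its full rectangle (perimeter 74.00 mm); the cylinder at (-3.5, -1.5) does not reach this height (z outside [9, 17]); Subtracting the remaining from the first: starting from the r=6 cylinder, the 23.5×12 cube at (9, 16) misses the remaining region (no effect); the 18.5×18.5 cube at (-0.5, 3.5) partially overlaps it — only the 8.95 mm² overlap (of its 342.25 mm²) is removed, clipping the outline — boundary = 38.81 mm. So its perimeter = 38.81 mm. Layer 42 is larger (43.41 vs 38.81 mm).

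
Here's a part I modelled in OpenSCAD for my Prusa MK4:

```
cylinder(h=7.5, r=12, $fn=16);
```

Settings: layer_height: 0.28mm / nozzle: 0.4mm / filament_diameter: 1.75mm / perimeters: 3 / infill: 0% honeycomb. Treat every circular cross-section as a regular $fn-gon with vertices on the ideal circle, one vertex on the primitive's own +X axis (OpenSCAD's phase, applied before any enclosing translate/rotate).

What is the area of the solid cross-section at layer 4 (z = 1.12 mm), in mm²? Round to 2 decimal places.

440.85 mm²

At z = 1.12 mm: the r=12 cylinder gives a regular 16-gon of circumradius 12 (constant along its height) (area = (16/2)·12.000²·sin(360°/16) = 440.85 mm²). Overall, the cross-section is a single solid region. Net area = 440.85 mm².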